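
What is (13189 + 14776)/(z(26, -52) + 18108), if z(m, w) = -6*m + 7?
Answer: 27965/17959 ≈ 1.5572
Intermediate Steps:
z(m, w) = 7 - 6*m
(13189 + 14776)/(z(26, -52) + 18108) = (13189 + 14776)/((7 - 6*26) + 18108) = 27965/((7 - 156) + 18108) = 27965/(-149 + 18108) = 27965/17959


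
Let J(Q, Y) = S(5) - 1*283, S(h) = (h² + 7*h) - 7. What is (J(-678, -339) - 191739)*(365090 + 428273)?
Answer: -152301101747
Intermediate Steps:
S(h) = -7 + h² + 7*h
J(Q, Y) = -230 (J(Q, Y) = (-7 + 5² + 7*5) - 1*283 = (-7 + 25 + 35) - 283 = 53 - 283 = -230)
(J(-678, -339) - 191739)*(365090 + 428273) = (-230 - 191739)*(365090 + 428273) = -191969*793363 = -152301101747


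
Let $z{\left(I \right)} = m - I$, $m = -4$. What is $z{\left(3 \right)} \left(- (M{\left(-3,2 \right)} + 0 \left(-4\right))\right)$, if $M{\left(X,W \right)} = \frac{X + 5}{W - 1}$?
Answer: $14$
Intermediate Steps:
$M{\left(X,W \right)} = \frac{5 + X}{-1 + W}$
$z{\left(I \right)} = -4 - I$
$z{\left(3 \right)} \left(- (M{\left(-3,2 \right)} + 0 \left(-4\right))\right) = \left(-4 - 3\right) \left(- (\frac{5 - 3}{-1 + 2} + 0 \left(-4\right))\right) = \left(-4 - 3\right) \left(- (1^{-1} \cdot 2 + 0)\right) = - 7 \left(- (1 \cdot 2 + 0)\right) = - 7 \left(- (2 + 0)\right) = - 7 \left(\left(-1\right) 2\right) = \left(-7\right) \left(-2\right) = 14$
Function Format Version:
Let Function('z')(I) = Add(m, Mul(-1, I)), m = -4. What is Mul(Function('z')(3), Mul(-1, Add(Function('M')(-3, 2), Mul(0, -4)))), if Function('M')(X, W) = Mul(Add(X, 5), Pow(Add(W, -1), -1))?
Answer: 14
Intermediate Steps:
Function('M')(X, W) = Mul(Pow(Add(-1, W), -1), Add(5, X)) (Function('M')(X, W) = Mul(Add(5, X), Pow(Add(-1, W), -1)) = Mul(Pow(Add(-1, W), -1), Add(5, X)))
Function('z')(I) = Add(-4, Mul(-1, I))
Mul(Function('z')(3), Mul(-1, Add(Function('M')(-3, 2), Mul(0, -4)))) = Mul(Add(-4, Mul(-1, 3)), Mul(-1, Add(Mul(Pow(Add(-1, 2), -1), Add(5, -3)), Mul(0, -4)))) = Mul(Add(-4, -3), Mul(-1, Add(Mul(Pow(1, -1), 2), 0))) = Mul(-7, Mul(-1, Add(Mul(1, 2), 0))) = Mul(-7, Mul(-1, Add(2, 0))) = Mul(-7, Mul(-1, 2)) = Mul(-7, -2) = 14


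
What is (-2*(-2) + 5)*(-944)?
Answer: -8496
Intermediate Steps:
(-2*(-2) + 5)*(-944) = (4 + 5)*(-944) = 9*(-944) = -8496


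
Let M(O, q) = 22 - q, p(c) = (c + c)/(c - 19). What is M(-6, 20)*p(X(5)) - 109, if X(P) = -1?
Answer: -544/5 ≈ -108.80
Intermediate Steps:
p(c) = 2*c/(-19 + c) (p(c) = (2*c)/(-19 + c) = 2*c/(-19 + c))
M(-6, 20)*p(X(5)) - 109 = (22 - 1*20)*(2*(-1)/(-19 - 1)) - 109 = (22 - 20)*(2*(-1)/(-20)) - 109 = 2*(2*(-1)*(-1/20)) - 109 = 2*(⅒) - 109 = ⅕ - 109 = -544/5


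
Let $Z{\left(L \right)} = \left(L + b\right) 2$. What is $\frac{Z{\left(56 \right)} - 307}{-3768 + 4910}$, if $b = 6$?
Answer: $- \frac{183}{1142} \approx -0.16025$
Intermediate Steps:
$Z{\left(L \right)} = 12 + 2 L$ ($Z{\left(L \right)} = \left(L + 6\right) 2 = \left(6 + L\right) 2 = 12 + 2 L$)
$\frac{Z{\left(56 \right)} - 307}{-3768 + 4910} = \frac{\left(12 + 2 \cdot 56\right) - 307}{-3768 + 4910} = \frac{\left(12 + 112\right) - 307}{1142} = \left(124 - 307\right) \frac{1}{1142} = \left(-183\right) \frac{1}{1142} = - \frac{183}{1142}$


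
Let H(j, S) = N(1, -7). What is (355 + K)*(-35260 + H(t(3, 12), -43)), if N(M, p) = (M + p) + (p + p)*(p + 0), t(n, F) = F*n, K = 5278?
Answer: -198101344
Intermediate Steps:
N(M, p) = M + p + 2*p**2 (N(M, p) = (M + p) + (2*p)*p = (M + p) + 2*p**2 = M + p + 2*p**2)
H(j, S) = 92 (H(j, S) = 1 - 7 + 2*(-7)**2 = 1 - 7 + 2*49 = 1 - 7 + 98 = 92)
(355 + K)*(-35260 + H(t(3, 12), -43)) = (355 + 5278)*(-35260 + 92) = 5633*(-35168) = -198101344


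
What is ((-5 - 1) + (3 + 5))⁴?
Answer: 16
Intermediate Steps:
((-5 - 1) + (3 + 5))⁴ = (-6 + 8)⁴ = 2⁴ = 16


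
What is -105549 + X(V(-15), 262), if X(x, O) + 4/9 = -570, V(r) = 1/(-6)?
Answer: -955075/9 ≈ -1.0612e+5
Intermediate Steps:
V(r) = -1/6
X(x, O) = -5134/9 (X(x, O) = -4/9 - 570 = -5134/9)
-105549 + X(V(-15), 262) = -105549 - 5134/9 = -955075/9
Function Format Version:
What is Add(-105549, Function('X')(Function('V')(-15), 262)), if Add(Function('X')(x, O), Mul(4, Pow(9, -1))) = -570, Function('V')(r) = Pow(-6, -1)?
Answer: Rational(-955075, 9) ≈ -1.0612e+5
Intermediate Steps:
Function('V')(r) = Rational(-1, 6)
Function('X')(x, O) = Rational(-5134, 9) (Function('X')(x, O) = Add(Rational(-4, 9), -570) = Rational(-5134, 9))
Add(-105549, Function('X')(Function('V')(-15), 262)) = Add(-105549, Rational(-5134, 9)) = Rational(-955075, 9)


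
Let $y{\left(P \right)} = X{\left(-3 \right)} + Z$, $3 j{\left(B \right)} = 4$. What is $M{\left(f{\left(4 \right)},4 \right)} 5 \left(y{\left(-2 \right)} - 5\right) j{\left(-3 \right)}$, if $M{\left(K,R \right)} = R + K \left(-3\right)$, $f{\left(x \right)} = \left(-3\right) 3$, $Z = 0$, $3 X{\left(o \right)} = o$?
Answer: $-1240$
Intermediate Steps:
$X{\left(o \right)} = \frac{o}{3}$
$j{\left(B \right)} = \frac{4}{3}$ ($j{\left(B \right)} = \frac{1}{3} \cdot 4 = \frac{4}{3}$)
$f{\left(x \right)} = -9$
$y{\left(P \right)} = -1$ ($y{\left(P \right)} = \frac{1}{3} \left(-3\right) + 0 = -1 + 0 = -1$)
$M{\left(K,R \right)} = R - 3 K$
$M{\left(f{\left(4 \right)},4 \right)} 5 \left(y{\left(-2 \right)} - 5\right) j{\left(-3 \right)} = \left(4 - -27\right) 5 \left(-1 - 5\right) \frac{4}{3} = \left(4 + 27\right) 5 \left(-6\right) \frac{4}{3} = 31 \left(-30\right) \frac{4}{3} = \left(-930\right) \frac{4}{3} = -1240$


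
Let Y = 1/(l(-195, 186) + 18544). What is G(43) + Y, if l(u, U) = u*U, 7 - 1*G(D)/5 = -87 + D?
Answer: 4520129/17726 ≈ 255.00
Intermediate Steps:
G(D) = 470 - 5*D (G(D) = 35 - 5*(-87 + D) = 35 + (435 - 5*D) = 470 - 5*D)
l(u, U) = U*u
Y = -1/17726 (Y = 1/(186*(-195) + 18544) = 1/(-36270 + 18544) = 1/(-17726) = -1/17726 ≈ -5.6414e-5)
G(43) + Y = (470 - 5*43) - 1/17726 = (470 - 215) - 1/17726 = 255 - 1/17726 = 4520129/17726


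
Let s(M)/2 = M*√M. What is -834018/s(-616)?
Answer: -417009*I*√154/189728 ≈ -27.276*I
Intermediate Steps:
s(M) = 2*M^(3/2) (s(M) = 2*(M*√M) = 2*M^(3/2))
-834018/s(-616) = -834018*I*√154/379456 = -417009*I*√154/189728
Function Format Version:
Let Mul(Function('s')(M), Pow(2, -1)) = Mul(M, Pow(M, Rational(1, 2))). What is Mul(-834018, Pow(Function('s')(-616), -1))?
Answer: Mul(Rational(-417009, 189728), I, Pow(154, Rational(1, 2))) ≈ Mul(-27.276, I)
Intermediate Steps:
Function('s')(M) = Mul(2, Pow(M, Rational(3, 2))) (Function('s')(M) = Mul(2, Mul(M, Pow(M, Rational(1, 2)))) = Mul(2, Pow(M, Rational(3, 2))))
Mul(-834018, Pow(Function('s')(-616), -1)) = Mul(-834018, Pow(Mul(2, Pow(-616, Rational(3, 2))), -1)) = Mul(-834018, Pow(Mul(2, Mul(-1232, I, Pow(154, Rational(1, 2)))), -1)) = Mul(-834018, Pow(Mul(-2464, I, Pow(154, Rational(1, 2))), -1)) = Mul(-834018, Mul(Rational(1, 379456), I, Pow(154, Rational(1, 2)))) = Mul(Rational(-417009, 189728), I, Pow(154, Rational(1, 2)))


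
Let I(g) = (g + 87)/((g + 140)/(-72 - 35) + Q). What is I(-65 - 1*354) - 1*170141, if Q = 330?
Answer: -6055183573/35589 ≈ -1.7014e+5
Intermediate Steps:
I(g) = (87 + g)/(35170/107 - g/107) (I(g) = (g + 87)/((g + 140)/(-72 - 35) + 330) = (87 + g)/((140 + g)/(-107) + 330) = (87 + g)/((140 + g)*(-1/107) + 330) = (87 + g)/((-140/107 - g/107) + 330) = (87 + g)/(35170/107 - g/107))
I(-65 - 1*354) - 1*170141 = 107*(-87 - (-65 - 1*354))/(-35170 + (-65 - 1*354)) - 1*170141 = 107*(-87 - (-65 - 354))/(-35170 + (-65 - 354)) - 170141 = 107*(-87 - 1*(-419))/(-35170 - 419) - 170141 = 107*(-87 + 419)/(-35589) - 170141 = 107*(-1/35589)*332 - 170141 = -35524/35589 - 170141 = -6055183573/35589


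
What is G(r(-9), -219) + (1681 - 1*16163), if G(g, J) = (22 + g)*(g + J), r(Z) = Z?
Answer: -17446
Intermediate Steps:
G(g, J) = (22 + g)*(J + g)
G(r(-9), -219) + (1681 - 1*16163) = ((-9)**2 + 22*(-219) + 22*(-9) - 219*(-9)) + (1681 - 1*16163) = (81 - 4818 - 198 + 1971) + (1681 - 16163) = -2964 - 14482 = -17446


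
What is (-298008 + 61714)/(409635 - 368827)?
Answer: -118147/20404 ≈ -5.7904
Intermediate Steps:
(-298008 + 61714)/(409635 - 368827) = -236294/40808 = -236294*1/40808 = -118147/20404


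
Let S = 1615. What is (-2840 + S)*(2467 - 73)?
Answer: -2932650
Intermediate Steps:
(-2840 + S)*(2467 - 73) = (-2840 + 1615)*(2467 - 73) = -1225*2394 = -2932650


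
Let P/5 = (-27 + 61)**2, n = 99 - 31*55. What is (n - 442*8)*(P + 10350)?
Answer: -82940460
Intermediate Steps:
n = -1606 (n = 99 - 1705 = -1606)
P = 5780 (P = 5*(-27 + 61)**2 = 5*34**2 = 5*1156 = 5780)
(n - 442*8)*(P + 10350) = (-1606 - 442*8)*(5780 + 10350) = (-1606 - 3536)*16130 = -5142*16130 = -82940460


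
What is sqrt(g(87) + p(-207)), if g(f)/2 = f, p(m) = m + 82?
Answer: 7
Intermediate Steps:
p(m) = 82 + m
g(f) = 2*f
sqrt(g(87) + p(-207)) = sqrt(2*87 + (82 - 207)) = sqrt(174 - 125) = sqrt(49) = 7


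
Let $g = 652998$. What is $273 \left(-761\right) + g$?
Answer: $445245$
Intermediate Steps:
$273 \left(-761\right) + g = 273 \left(-761\right) + 652998 = -207753 + 652998 = 445245$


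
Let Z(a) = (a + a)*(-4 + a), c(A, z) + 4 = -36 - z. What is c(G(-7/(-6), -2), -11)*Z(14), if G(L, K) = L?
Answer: -8120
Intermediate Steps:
c(A, z) = -40 - z (c(A, z) = -4 + (-36 - z) = -40 - z)
Z(a) = 2*a*(-4 + a) (Z(a) = (2*a)*(-4 + a) = 2*a*(-4 + a))
c(G(-7/(-6), -2), -11)*Z(14) = (-40 - 1*(-11))*(2*14*(-4 + 14)) = (-40 + 11)*(2*14*10) = -29*280 = -8120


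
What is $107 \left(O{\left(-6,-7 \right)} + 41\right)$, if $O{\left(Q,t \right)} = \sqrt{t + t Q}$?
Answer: $4387 + 107 \sqrt{35} \approx 5020.0$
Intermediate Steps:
$O{\left(Q,t \right)} = \sqrt{t + Q t}$
$107 \left(O{\left(-6,-7 \right)} + 41\right) = 107 \left(\sqrt{- 7 \left(1 - 6\right)} + 41\right) = 107 \left(\sqrt{\left(-7\right) \left(-5\right)} + 41\right) = 107 \left(\sqrt{35} + 41\right) = 107 \left(41 + \sqrt{35}\right) = 4387 + 107 \sqrt{35}$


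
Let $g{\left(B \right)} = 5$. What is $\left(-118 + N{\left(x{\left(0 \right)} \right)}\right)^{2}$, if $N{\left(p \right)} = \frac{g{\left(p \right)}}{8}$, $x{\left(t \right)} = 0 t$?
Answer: $\frac{881721}{64} \approx 13777.0$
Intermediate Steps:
$x{\left(t \right)} = 0$
$N{\left(p \right)} = \frac{5}{8}$
$\left(-118 + N{\left(x{\left(0 \right)} \right)}\right)^{2} = \left(-118 + \frac{5}{8}\right)^{2} = \left(- \frac{939}{8}\right)^{2} = \frac{881721}{64}$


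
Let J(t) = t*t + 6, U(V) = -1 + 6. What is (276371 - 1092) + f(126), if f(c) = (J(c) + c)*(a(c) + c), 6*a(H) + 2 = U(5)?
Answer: 2300291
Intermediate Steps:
U(V) = 5
a(H) = ½ (a(H) = -⅓ + (⅙)*5 = -⅓ + ⅚ = ½)
J(t) = 6 + t² (J(t) = t² + 6 = 6 + t²)
f(c) = (½ + c)*(6 + c + c²) (f(c) = ((6 + c²) + c)*(½ + c) = (6 + c + c²)*(½ + c) = (½ + c)*(6 + c + c²))
(276371 - 1092) + f(126) = (276371 - 1092) + (3 + 126³ + (3/2)*126² + (13/2)*126) = 275279 + (3 + 2000376 + (3/2)*15876 + 819) = 275279 + (3 + 2000376 + 23814 + 819) = 275279 + 2025012 = 2300291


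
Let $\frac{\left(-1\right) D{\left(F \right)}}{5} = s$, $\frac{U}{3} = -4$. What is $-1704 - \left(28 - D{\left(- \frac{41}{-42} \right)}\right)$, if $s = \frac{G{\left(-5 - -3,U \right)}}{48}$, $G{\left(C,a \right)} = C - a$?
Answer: $- \frac{41593}{24} \approx -1733.0$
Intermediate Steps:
$U = -12$ ($U = 3 \left(-4\right) = -12$)
$s = \frac{5}{24}$ ($s = \frac{\left(-5 - -3\right) - -12}{48} = \left(\left(-5 + 3\right) + 12\right) \frac{1}{48} = \left(-2 + 12\right) \frac{1}{48} = 10 \cdot \frac{1}{48} = \frac{5}{24} \approx 0.20833$)
$D{\left(F \right)} = - \frac{25}{24}$ ($D{\left(F \right)} = \left(-5\right) \frac{5}{24} = - \frac{25}{24}$)
$-1704 - \left(28 - D{\left(- \frac{41}{-42} \right)}\right) = -1704 - \left(28 - - \frac{25}{24}\right) = -1704 - \left(28 + \frac{25}{24}\right) = -1704 - \frac{697}{24} = - \frac{41593}{24}$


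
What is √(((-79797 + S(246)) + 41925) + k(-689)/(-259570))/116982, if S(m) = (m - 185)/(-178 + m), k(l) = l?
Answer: I*√737419741677705905/516205301580 ≈ 0.0016635*I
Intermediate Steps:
S(m) = (-185 + m)/(-178 + m)
√(((-79797 + S(246)) + 41925) + k(-689)/(-259570))/116982 = √(((-79797 + (-185 + 246)/(-178 + 246)) + 41925) - 689/(-259570))/116982 = √(((-79797 + 61/68) + 41925) - 689*(-1/259570))*(1/116982) = √(((-79797 + (1/68)*61) + 41925) + 689/259570)*(1/116982) = √(((-79797 + 61/68) + 41925) + 689/259570)*(1/116982) = √((-5426135/68 + 41925) + 689/259570)*(1/116982) = √(-2575235/68 + 689/259570)*(1/116982) = √(-334226851049/8825380)*(1/116982) = (I*√737419741677705905/4412690)*(1/116982) = I*√737419741677705905/516205301580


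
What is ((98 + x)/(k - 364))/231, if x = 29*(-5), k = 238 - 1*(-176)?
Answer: -47/11550 ≈ -0.0040693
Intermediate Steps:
k = 414 (k = 238 + 176 = 414)
x = -145
((98 + x)/(k - 364))/231 = ((98 - 145)/(414 - 364))/231 = -47/50*(1/231) = -47*1/50*(1/231) = -47/50*1/231 = -47/11550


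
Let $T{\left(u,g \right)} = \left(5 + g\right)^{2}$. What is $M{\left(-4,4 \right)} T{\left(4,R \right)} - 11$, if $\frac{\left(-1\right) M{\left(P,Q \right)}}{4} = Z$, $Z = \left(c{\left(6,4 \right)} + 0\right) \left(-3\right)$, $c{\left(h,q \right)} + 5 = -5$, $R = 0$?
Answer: $-3011$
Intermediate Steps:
$c{\left(h,q \right)} = -10$ ($c{\left(h,q \right)} = -5 - 5 = -10$)
$Z = 30$ ($Z = \left(-10 + 0\right) \left(-3\right) = \left(-10\right) \left(-3\right) = 30$)
$M{\left(P,Q \right)} = -120$ ($M{\left(P,Q \right)} = \left(-4\right) 30 = -120$)
$M{\left(-4,4 \right)} T{\left(4,R \right)} - 11 = - 120 \left(5 + 0\right)^{2} - 11 = - 120 \cdot 5^{2} - 11 = \left(-120\right) 25 - 11 = -3000 - 11 = -3011$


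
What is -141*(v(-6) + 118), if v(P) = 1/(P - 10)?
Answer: -266067/16 ≈ -16629.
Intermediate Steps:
v(P) = 1/(-10 + P)
-141*(v(-6) + 118) = -141*(1/(-10 - 6) + 118) = -141*(1/(-16) + 118) = -141*(-1/16 + 118) = -141*1887/16 = -266067/16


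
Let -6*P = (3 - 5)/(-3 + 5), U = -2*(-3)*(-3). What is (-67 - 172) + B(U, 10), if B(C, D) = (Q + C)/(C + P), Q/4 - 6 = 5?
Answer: -25729/107 ≈ -240.46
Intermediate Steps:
Q = 44 (Q = 24 + 4*5 = 24 + 20 = 44)
U = -18 (U = 6*(-3) = -18)
P = ⅙ (P = -(3 - 5)/(6*(-3 + 5)) = -(-1)/(3*2) = -⅙*(-1) = ⅙ ≈ 0.16667)
B(C, D) = (44 + C)/(⅙ + C) (B(C, D) = (44 + C)/(C + ⅙) = (44 + C)/(⅙ + C))
(-67 - 172) + B(U, 10) = (-67 - 172) + 6*(44 - 18)/(1 + 6*(-18)) = -239 + 6*26/(1 - 108) = -239 + 6*26/(-107) = -239 + 6*(-1/107)*26 = -239 - 156/107 = -25729/107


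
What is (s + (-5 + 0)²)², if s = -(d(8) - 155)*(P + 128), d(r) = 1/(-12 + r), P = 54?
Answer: 3199146721/4 ≈ 7.9979e+8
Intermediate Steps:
s = 56511/2 (s = -(1/(-12 + 8) - 155)*(54 + 128) = -(1/(-4) - 155)*182 = -(-¼ - 155)*182 = -(-621)*182/4 = -1*(-56511/2) = 56511/2 ≈ 28256.)
(s + (-5 + 0)²)² = (56511/2 + (-5 + 0)²)² = (56511/2 + (-5)²)² = (56511/2 + 25)² = (56561/2)² = 3199146721/4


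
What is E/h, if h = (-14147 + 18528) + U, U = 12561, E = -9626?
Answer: -4813/8471 ≈ -0.56817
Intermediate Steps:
h = 16942 (h = (-14147 + 18528) + 12561 = 4381 + 12561 = 16942)
E/h = -9626/16942 = -9626*1/16942 = -4813/8471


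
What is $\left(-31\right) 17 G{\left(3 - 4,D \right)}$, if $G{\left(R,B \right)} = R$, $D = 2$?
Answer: $527$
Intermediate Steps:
$\left(-31\right) 17 G{\left(3 - 4,D \right)} = \left(-31\right) 17 \left(3 - 4\right) = \left(-527\right) \left(-1\right) = 527$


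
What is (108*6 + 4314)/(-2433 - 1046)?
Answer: -4962/3479 ≈ -1.4263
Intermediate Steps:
(108*6 + 4314)/(-2433 - 1046) = (648 + 4314)/(-3479) = 4962*(-1/3479) = -4962/3479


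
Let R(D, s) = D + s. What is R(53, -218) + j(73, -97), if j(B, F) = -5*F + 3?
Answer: 323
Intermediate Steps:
j(B, F) = 3 - 5*F
R(53, -218) + j(73, -97) = (53 - 218) + (3 - 5*(-97)) = -165 + (3 + 485) = -165 + 488 = 323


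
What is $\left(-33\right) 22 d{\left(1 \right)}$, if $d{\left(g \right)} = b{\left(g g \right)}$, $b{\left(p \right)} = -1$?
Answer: $726$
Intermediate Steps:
$d{\left(g \right)} = -1$
$\left(-33\right) 22 d{\left(1 \right)} = \left(-33\right) 22 \left(-1\right) = \left(-726\right) \left(-1\right) = 726$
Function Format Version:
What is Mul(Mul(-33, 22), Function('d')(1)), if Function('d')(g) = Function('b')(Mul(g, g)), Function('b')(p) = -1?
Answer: 726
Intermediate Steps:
Function('d')(g) = -1
Mul(Mul(-33, 22), Function('d')(1)) = Mul(Mul(-33, 22), -1) = Mul(-726, -1) = 726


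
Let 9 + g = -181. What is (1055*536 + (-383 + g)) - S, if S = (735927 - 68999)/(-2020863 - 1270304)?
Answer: 1859203943397/3291167 ≈ 5.6491e+5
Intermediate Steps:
g = -190 (g = -9 - 181 = -190)
S = -666928/3291167 (S = 666928/(-3291167) = 666928*(-1/3291167) = -666928/3291167 ≈ -0.20264)
(1055*536 + (-383 + g)) - S = (1055*536 + (-383 - 190)) - 1*(-666928/3291167) = (565480 - 573) + 666928/3291167 = 564907 + 666928/3291167 = 1859203943397/3291167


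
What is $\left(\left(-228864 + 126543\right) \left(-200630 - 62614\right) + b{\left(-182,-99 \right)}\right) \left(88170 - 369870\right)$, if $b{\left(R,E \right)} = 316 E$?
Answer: $-7587690359868000$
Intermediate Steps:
$\left(\left(-228864 + 126543\right) \left(-200630 - 62614\right) + b{\left(-182,-99 \right)}\right) \left(88170 - 369870\right) = \left(\left(-228864 + 126543\right) \left(-200630 - 62614\right) + 316 \left(-99\right)\right) \left(88170 - 369870\right) = \left(\left(-102321\right) \left(-263244\right) - 31284\right) \left(-281700\right) = \left(26935389324 - 31284\right) \left(-281700\right) = 26935358040 \left(-281700\right) = -7587690359868000$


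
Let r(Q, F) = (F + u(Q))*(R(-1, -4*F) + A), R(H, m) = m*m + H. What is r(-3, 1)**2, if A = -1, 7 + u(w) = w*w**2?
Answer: 213444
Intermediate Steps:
u(w) = -7 + w**3 (u(w) = -7 + w*w**2 = -7 + w**3)
R(H, m) = H + m**2 (R(H, m) = m**2 + H = H + m**2)
r(Q, F) = (-2 + 16*F**2)*(-7 + F + Q**3) (r(Q, F) = (F + (-7 + Q**3))*((-1 + (-4*F)**2) - 1) = (-7 + F + Q**3)*((-1 + 16*F**2) - 1) = (-7 + F + Q**3)*(-2 + 16*F**2) = (-2 + 16*F**2)*(-7 + F + Q**3))
r(-3, 1)**2 = (7 - 1*1 - 1*(-3)**3 + 1*(-1 + 16*1**2) + (-1 + 16*1**2)*(-7 + (-3)**3))**2 = (7 - 1 - 1*(-27) + 1*(-1 + 16*1) + (-1 + 16*1)*(-7 - 27))**2 = (7 - 1 + 27 + 1*(-1 + 16) + (-1 + 16)*(-34))**2 = (7 - 1 + 27 + 1*15 + 15*(-34))**2 = (7 - 1 + 27 + 15 - 510)**2 = (-462)**2 = 213444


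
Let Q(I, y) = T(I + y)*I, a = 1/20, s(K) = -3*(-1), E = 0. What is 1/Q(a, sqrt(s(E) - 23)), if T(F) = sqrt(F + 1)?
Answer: 40*sqrt(5)/sqrt(21 + 40*I*sqrt(5)) ≈ 7.3136 - 5.7953*I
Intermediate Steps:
s(K) = 3
a = 1/20 ≈ 0.050000
T(F) = sqrt(1 + F)
Q(I, y) = I*sqrt(1 + I + y) (Q(I, y) = sqrt(1 + (I + y))*I = sqrt(1 + I + y)*I = I*sqrt(1 + I + y))
1/Q(a, sqrt(s(E) - 23)) = 1/(sqrt(1 + 1/20 + sqrt(3 - 23))/20) = 1/(sqrt(1 + 1/20 + sqrt(-20))/20) = 1/(sqrt(1 + 1/20 + 2*I*sqrt(5))/20) = 1/(sqrt(21/20 + 2*I*sqrt(5))/20) = 20/sqrt(21/20 + 2*I*sqrt(5))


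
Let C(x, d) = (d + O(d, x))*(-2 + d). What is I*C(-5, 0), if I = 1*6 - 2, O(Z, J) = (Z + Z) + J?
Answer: 40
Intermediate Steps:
O(Z, J) = J + 2*Z (O(Z, J) = 2*Z + J = J + 2*Z)
C(x, d) = (-2 + d)*(x + 3*d) (C(x, d) = (d + (x + 2*d))*(-2 + d) = (x + 3*d)*(-2 + d) = (-2 + d)*(x + 3*d))
I = 4 (I = 6 - 2 = 4)
I*C(-5, 0) = 4*(-6*0 - 2*(-5) + 3*0² + 0*(-5)) = 4*(0 + 10 + 3*0 + 0) = 4*(0 + 10 + 0 + 0) = 4*10 = 40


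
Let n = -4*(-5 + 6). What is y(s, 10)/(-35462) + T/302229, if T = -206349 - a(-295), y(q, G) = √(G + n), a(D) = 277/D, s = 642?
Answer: -60872678/89157555 - √6/35462 ≈ -0.68282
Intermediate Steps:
n = -4 (n = -4*1 = -4)
y(q, G) = √(-4 + G) (y(q, G) = √(G - 4) = √(-4 + G))
T = -60872678/295 (T = -206349 - 277/(-295) = -206349 - 277*(-1)/295 = -206349 - 1*(-277/295) = -206349 + 277/295 = -60872678/295 ≈ -2.0635e+5)
y(s, 10)/(-35462) + T/302229 = √(-4 + 10)/(-35462) - 60872678/295/302229 = √6*(-1/35462) - 60872678/295*1/302229 = -√6/35462 - 60872678/89157555 = -60872678/89157555 - √6/35462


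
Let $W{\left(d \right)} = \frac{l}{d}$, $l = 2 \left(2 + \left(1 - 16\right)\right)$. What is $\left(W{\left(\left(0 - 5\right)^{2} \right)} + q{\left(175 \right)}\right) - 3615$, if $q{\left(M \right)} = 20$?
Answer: $- \frac{89901}{25} \approx -3596.0$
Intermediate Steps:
$l = -26$ ($l = 2 \left(2 + \left(1 - 16\right)\right) = 2 \left(2 - 15\right) = 2 \left(-13\right) = -26$)
$W{\left(d \right)} = - \frac{26}{d}$
$\left(W{\left(\left(0 - 5\right)^{2} \right)} + q{\left(175 \right)}\right) - 3615 = \left(- \frac{26}{\left(0 - 5\right)^{2}} + 20\right) - 3615 = \left(- \frac{26}{\left(-5\right)^{2}} + 20\right) - 3615 = \left(- \frac{26}{25} + 20\right) - 3615 = \frac{474}{25} - 3615 = - \frac{89901}{25}$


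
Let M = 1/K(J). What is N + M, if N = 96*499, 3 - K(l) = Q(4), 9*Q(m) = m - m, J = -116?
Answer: 143713/3 ≈ 47904.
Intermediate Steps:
Q(m) = 0 (Q(m) = (m - m)/9 = (1/9)*0 = 0)
K(l) = 3 (K(l) = 3 - 1*0 = 3 + 0 = 3)
N = 47904
M = 1/3 ≈ 0.33333
N + M = 47904 + 1/3 = 143713/3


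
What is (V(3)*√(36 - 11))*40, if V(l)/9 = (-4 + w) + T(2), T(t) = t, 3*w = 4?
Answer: -1200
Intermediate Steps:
w = 4/3 (w = (⅓)*4 = 4/3 ≈ 1.3333)
V(l) = -6 (V(l) = 9*((-4 + 4/3) + 2) = 9*(-8/3 + 2) = 9*(-⅔) = -6)
(V(3)*√(36 - 11))*40 = -6*√(36 - 11)*40 = -6*√25*40 = -6*5*40 = -30*40 = -1200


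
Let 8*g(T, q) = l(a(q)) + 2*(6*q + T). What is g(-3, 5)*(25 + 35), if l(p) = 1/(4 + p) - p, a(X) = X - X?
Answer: 3255/8 ≈ 406.88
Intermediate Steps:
a(X) = 0
g(T, q) = 1/32 + T/4 + 3*q/2 (g(T, q) = ((1 - 1*0**2 - 4*0)/(4 + 0) + 2*(6*q + T))/8 = ((1 - 1*0 + 0)/4 + 2*(T + 6*q))/8 = ((1 + 0 + 0)/4 + (2*T + 12*q))/8 = ((1/4)*1 + (2*T + 12*q))/8 = (1/4 + (2*T + 12*q))/8 = (1/4 + 2*T + 12*q)/8 = 1/32 + T/4 + 3*q/2)
g(-3, 5)*(25 + 35) = (1/32 + (1/4)*(-3) + (3/2)*5)*(25 + 35) = (1/32 - 3/4 + 15/2)*60 = (217/32)*60 = 3255/8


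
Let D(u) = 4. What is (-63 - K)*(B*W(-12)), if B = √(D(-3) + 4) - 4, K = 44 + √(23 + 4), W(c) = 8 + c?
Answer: -8*(2 - √2)*(107 + 3*√3) ≈ -525.78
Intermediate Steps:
K = 44 + 3*√3 (K = 44 + √27 = 44 + 3*√3 ≈ 49.196)
B = -4 + 2*√2 (B = √(4 + 4) - 4 = √8 - 4 = 2*√2 - 4 = -4 + 2*√2 ≈ -1.1716)
(-63 - K)*(B*W(-12)) = (-63 - (44 + 3*√3))*((-4 + 2*√2)*(8 - 12)) = (-63 + (-44 - 3*√3))*((-4 + 2*√2)*(-4)) = (-107 - 3*√3)*(16 - 8*√2)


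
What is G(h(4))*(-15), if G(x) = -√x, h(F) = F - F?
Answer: 0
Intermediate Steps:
h(F) = 0
G(h(4))*(-15) = -√0*(-15) = -1*0*(-15) = 0*(-15) = 0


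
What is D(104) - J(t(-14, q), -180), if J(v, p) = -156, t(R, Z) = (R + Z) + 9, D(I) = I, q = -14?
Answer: 260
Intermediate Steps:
t(R, Z) = 9 + R + Z
D(104) - J(t(-14, q), -180) = 104 - 1*(-156) = 104 + 156 = 260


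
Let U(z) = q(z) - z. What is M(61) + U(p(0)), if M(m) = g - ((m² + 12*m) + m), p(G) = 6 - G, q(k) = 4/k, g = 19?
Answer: -13501/3 ≈ -4500.3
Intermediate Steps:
M(m) = 19 - m² - 13*m (M(m) = 19 - ((m² + 12*m) + m) = 19 - (m² + 13*m) = 19 + (-m² - 13*m) = 19 - m² - 13*m)
U(z) = -z + 4/z (U(z) = 4/z - z = -z + 4/z)
M(61) + U(p(0)) = (19 - 1*61² - 13*61) + (-(6 - 1*0) + 4/(6 - 1*0)) = (19 - 1*3721 - 793) + (-(6 + 0) + 4/(6 + 0)) = (19 - 3721 - 793) + (-1*6 + 4/6) = -4495 + (-6 + 4*(⅙)) = -4495 + (-6 + ⅔) = -4495 - 16/3 = -13501/3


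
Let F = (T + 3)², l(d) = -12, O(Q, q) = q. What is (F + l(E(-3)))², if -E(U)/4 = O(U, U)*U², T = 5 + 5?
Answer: 24649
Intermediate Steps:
T = 10
E(U) = -4*U³ (E(U) = -4*U*U² = -4*U³)
F = 169 (F = (10 + 3)² = 13² = 169)
(F + l(E(-3)))² = (169 - 12)² = 157² = 24649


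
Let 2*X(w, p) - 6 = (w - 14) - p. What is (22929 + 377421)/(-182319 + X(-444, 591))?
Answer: -800700/365681 ≈ -2.1896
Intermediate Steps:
X(w, p) = -4 + w/2 - p/2 (X(w, p) = 3 + ((w - 14) - p)/2 = 3 + ((-14 + w) - p)/2 = 3 + (-14 + w - p)/2 = 3 + (-7 + w/2 - p/2) = -4 + w/2 - p/2)
(22929 + 377421)/(-182319 + X(-444, 591)) = (22929 + 377421)/(-182319 + (-4 + (½)*(-444) - ½*591)) = 400350/(-182319 + (-4 - 222 - 591/2)) = 400350/(-182319 - 1043/2) = 400350/(-365681/2) = 400350*(-2/365681) = -800700/365681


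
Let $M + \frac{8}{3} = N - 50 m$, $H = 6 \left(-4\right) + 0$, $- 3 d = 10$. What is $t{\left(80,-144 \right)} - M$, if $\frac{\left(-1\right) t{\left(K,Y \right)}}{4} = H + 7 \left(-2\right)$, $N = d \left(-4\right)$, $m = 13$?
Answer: $\frac{2374}{3} \approx 791.33$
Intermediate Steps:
$d = - \frac{10}{3}$ ($d = \left(- \frac{1}{3}\right) 10 = - \frac{10}{3} \approx -3.3333$)
$H = -24$ ($H = -24 + 0 = -24$)
$N = \frac{40}{3}$ ($N = \left(- \frac{10}{3}\right) \left(-4\right) = \frac{40}{3} \approx 13.333$)
$t{\left(K,Y \right)} = 152$ ($t{\left(K,Y \right)} = - 4 \left(-24 + 7 \left(-2\right)\right) = - 4 \left(-24 - 14\right) = \left(-4\right) \left(-38\right) = 152$)
$M = - \frac{1918}{3}$ ($M = - \frac{8}{3} + \left(\frac{40}{3} - 650\right) = - \frac{8}{3} - \frac{1910}{3} = - \frac{1918}{3} \approx -639.33$)
$t{\left(80,-144 \right)} - M = 152 - - \frac{1918}{3} = 152 + \frac{1918}{3} = \frac{2374}{3}$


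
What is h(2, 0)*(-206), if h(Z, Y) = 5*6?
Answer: -6180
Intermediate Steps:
h(Z, Y) = 30
h(2, 0)*(-206) = 30*(-206) = -6180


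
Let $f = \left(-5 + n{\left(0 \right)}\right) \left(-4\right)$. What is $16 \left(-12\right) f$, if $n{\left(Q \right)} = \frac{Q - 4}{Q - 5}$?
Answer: $- \frac{16128}{5} \approx -3225.6$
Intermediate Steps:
$n{\left(Q \right)} = \frac{-4 + Q}{-5 + Q}$
$f = \frac{84}{5}$ ($f = \left(-5 + \frac{-4 + 0}{-5 + 0}\right) \left(-4\right) = \left(-5 + \frac{1}{-5} \left(-4\right)\right) \left(-4\right) = \left(-5 - - \frac{4}{5}\right) \left(-4\right) = \left(-5 + \frac{4}{5}\right) \left(-4\right) = \left(- \frac{21}{5}\right) \left(-4\right) = \frac{84}{5} \approx 16.8$)
$16 \left(-12\right) f = 16 \left(-12\right) \frac{84}{5} = \left(-192\right) \frac{84}{5} = - \frac{16128}{5}$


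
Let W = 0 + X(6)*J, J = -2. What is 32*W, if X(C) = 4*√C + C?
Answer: -384 - 256*√6 ≈ -1011.1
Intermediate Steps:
X(C) = C + 4*√C
W = -12 - 8*√6 (W = 0 + (6 + 4*√6)*(-2) = 0 + (-12 - 8*√6) = -12 - 8*√6 ≈ -31.596)
32*W = 32*(-12 - 8*√6) = -384 - 256*√6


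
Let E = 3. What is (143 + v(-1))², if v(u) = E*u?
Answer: 19600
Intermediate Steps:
v(u) = 3*u
(143 + v(-1))² = (143 + 3*(-1))² = (143 - 3)² = 140² = 19600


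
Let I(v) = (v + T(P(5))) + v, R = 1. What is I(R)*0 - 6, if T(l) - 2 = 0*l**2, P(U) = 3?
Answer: -6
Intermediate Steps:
T(l) = 2 (T(l) = 2 + 0*l**2 = 2 + 0 = 2)
I(v) = 2 + 2*v (I(v) = (v + 2) + v = (2 + v) + v = 2 + 2*v)
I(R)*0 - 6 = (2 + 2*1)*0 - 6 = (2 + 2)*0 - 6 = 4*0 - 6 = 0 - 6 = -6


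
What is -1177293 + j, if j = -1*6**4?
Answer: -1178589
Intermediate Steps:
j = -1296 (j = -1*1296 = -1296)
-1177293 + j = -1177293 - 1296 = -1178589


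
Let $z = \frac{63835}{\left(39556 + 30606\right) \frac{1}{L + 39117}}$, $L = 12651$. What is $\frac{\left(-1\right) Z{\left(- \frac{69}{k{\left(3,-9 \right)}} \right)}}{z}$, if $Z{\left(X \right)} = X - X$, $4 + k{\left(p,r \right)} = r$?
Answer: $0$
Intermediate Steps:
$k{\left(p,r \right)} = -4 + r$
$Z{\left(X \right)} = 0$
$z = \frac{1652305140}{35081}$ ($z = \frac{63835}{\left(39556 + 30606\right) \frac{1}{12651 + 39117}} = \frac{63835}{70162 \cdot \frac{1}{51768}} = \frac{63835}{\frac{35081}{25884}} = 63835 \cdot \frac{25884}{35081} = \frac{1652305140}{35081} \approx 47100.0$)
$\frac{\left(-1\right) Z{\left(- \frac{69}{k{\left(3,-9 \right)}} \right)}}{z} = \frac{\left(-1\right) 0}{\frac{1652305140}{35081}} = 0 \cdot \frac{35081}{1652305140} = 0$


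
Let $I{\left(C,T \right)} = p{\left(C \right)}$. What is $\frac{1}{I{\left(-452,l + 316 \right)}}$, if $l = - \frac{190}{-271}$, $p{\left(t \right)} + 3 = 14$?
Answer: $\frac{1}{11} \approx 0.090909$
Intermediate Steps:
$p{\left(t \right)} = 11$ ($p{\left(t \right)} = -3 + 14 = 11$)
$l = \frac{190}{271}$ ($l = \left(-190\right) \left(- \frac{1}{271}\right) = \frac{190}{271} \approx 0.70111$)
$I{\left(C,T \right)} = 11$
$\frac{1}{I{\left(-452,l + 316 \right)}} = \frac{1}{11}$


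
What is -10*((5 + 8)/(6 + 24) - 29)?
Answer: 857/3 ≈ 285.67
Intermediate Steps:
-10*((5 + 8)/(6 + 24) - 29) = -10*(13/30 - 29) = -10*(-857/30) = 857/3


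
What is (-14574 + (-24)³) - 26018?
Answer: -54416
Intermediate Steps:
(-14574 + (-24)³) - 26018 = (-14574 - 13824) - 26018 = -28398 - 26018 = -54416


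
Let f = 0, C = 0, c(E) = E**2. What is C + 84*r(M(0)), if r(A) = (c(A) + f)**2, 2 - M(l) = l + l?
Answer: 1344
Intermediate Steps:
M(l) = 2 - 2*l (M(l) = 2 - (l + l) = 2 - 2*l)
r(A) = A**4 (r(A) = (A**2 + 0)**2 = (A**2)**2 = A**4)
C + 84*r(M(0)) = 0 + 84*(2 - 2*0)**4 = 0 + 84*(2 + 0)**4 = 0 + 84*2**4 = 0 + 84*16 = 0 + 1344 = 1344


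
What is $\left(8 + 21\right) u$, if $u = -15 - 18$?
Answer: $-957$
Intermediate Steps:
$u = -33$
$\left(8 + 21\right) u = \left(8 + 21\right) \left(-33\right) = 29 \left(-33\right) = -957$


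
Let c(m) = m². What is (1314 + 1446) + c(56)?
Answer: 5896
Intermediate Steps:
(1314 + 1446) + c(56) = (1314 + 1446) + 56² = 2760 + 3136 = 5896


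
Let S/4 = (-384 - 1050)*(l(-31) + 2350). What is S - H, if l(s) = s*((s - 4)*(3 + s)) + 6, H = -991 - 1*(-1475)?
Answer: 160745180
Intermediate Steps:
H = 484 (H = -991 + 1475 = 484)
l(s) = 6 + s*(-4 + s)*(3 + s) (l(s) = s*((-4 + s)*(3 + s)) + 6 = s*(-4 + s)*(3 + s) + 6 = 6 + s*(-4 + s)*(3 + s))
S = 160745664 (S = 4*((-384 - 1050)*((6 + (-31)³ - 1*(-31)² - 12*(-31)) + 2350)) = 4*(-1434*((6 - 29791 - 1*961 + 372) + 2350)) = 4*(-1434*((6 - 29791 - 961 + 372) + 2350)) = 4*(-1434*(-30374 + 2350)) = 4*(-1434*(-28024)) = 4*40186416 = 160745664)
S - H = 160745664 - 1*484 = 160745664 - 484 = 160745180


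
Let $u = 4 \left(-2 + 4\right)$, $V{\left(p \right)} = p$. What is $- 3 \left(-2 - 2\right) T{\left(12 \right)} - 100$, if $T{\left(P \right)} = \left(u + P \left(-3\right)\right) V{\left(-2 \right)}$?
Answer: $572$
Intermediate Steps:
$u = 8$ ($u = 4 \cdot 2 = 8$)
$T{\left(P \right)} = -16 + 6 P$ ($T{\left(P \right)} = \left(8 + P \left(-3\right)\right) \left(-2\right) = \left(8 - 3 P\right) \left(-2\right) = -16 + 6 P$)
$- 3 \left(-2 - 2\right) T{\left(12 \right)} - 100 = - 3 \left(-2 - 2\right) \left(-16 + 6 \cdot 12\right) - 100 = \left(-3\right) \left(-4\right) \left(-16 + 72\right) - 100 = 12 \cdot 56 - 100 = 672 - 100 = 572$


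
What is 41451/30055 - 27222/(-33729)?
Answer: 738752663/337908365 ≈ 2.1863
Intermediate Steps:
41451/30055 - 27222/(-33729) = 41451*(1/30055) - 27222*(-1/33729) = 41451/30055 + 9074/11243 = 738752663/337908365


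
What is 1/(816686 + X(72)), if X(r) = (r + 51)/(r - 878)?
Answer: 806/658248793 ≈ 1.2245e-6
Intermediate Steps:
X(r) = (51 + r)/(-878 + r)
1/(816686 + X(72)) = 1/(816686 + (51 + 72)/(-878 + 72)) = 1/(816686 + 123/(-806)) = 1/(816686 - 1/806*123) = 1/(816686 - 123/806) = 1/(658248793/806) = 806/658248793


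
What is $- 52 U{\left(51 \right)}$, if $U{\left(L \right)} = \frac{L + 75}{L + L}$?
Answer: $- \frac{1092}{17} \approx -64.235$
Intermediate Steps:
$U{\left(L \right)} = \frac{75 + L}{2 L}$
$- 52 U{\left(51 \right)} = - 52 \frac{75 + 51}{2 \cdot 51} = - 52 \cdot \frac{1}{2} \cdot \frac{1}{51} \cdot 126 = \left(-52\right) \frac{21}{17} = - \frac{1092}{17}$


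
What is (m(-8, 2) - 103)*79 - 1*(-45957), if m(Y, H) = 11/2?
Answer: 76509/2 ≈ 38255.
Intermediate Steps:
m(Y, H) = 11/2 (m(Y, H) = 11*(½) = 11/2)
(m(-8, 2) - 103)*79 - 1*(-45957) = (11/2 - 103)*79 - 1*(-45957) = -195/2*79 + 45957 = -15405/2 + 45957 = 76509/2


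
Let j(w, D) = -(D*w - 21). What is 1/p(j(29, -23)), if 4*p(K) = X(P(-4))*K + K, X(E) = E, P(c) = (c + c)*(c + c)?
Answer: 1/11180 ≈ 8.9445e-5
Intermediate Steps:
P(c) = 4*c**2 (P(c) = (2*c)*(2*c) = 4*c**2)
j(w, D) = 21 - D*w (j(w, D) = -(-21 + D*w) = 21 - D*w)
p(K) = 65*K/4 (p(K) = ((4*(-4)**2)*K + K)/4 = ((4*16)*K + K)/4 = (64*K + K)/4 = (65*K)/4 = 65*K/4)
1/p(j(29, -23)) = 1/(65*(21 - 1*(-23)*29)/4) = 1/(65*(21 + 667)/4) = 1/((65/4)*688) = 1/11180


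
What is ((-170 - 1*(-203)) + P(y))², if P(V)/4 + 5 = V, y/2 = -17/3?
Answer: 9409/9 ≈ 1045.4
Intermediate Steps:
y = -34/3 (y = 2*(-17/3) = -34/3 ≈ -11.333)
P(V) = -20 + 4*V
((-170 - 1*(-203)) + P(y))² = ((-170 - 1*(-203)) + (-20 + 4*(-34/3)))² = ((-170 + 203) + (-20 - 136/3))² = (33 - 196/3)² = (-97/3)² = 9409/9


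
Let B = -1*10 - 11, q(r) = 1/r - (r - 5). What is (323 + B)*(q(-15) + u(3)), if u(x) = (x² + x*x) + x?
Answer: 185428/15 ≈ 12362.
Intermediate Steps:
q(r) = 5 + 1/r - r (q(r) = 1/r - (-5 + r) = 1/r + (5 - r) = 5 + 1/r - r)
u(x) = x + 2*x² (u(x) = (x² + x²) + x = 2*x² + x = x + 2*x²)
B = -21 (B = -10 - 11 = -21)
(323 + B)*(q(-15) + u(3)) = (323 - 21)*((5 + 1/(-15) - 1*(-15)) + 3*(1 + 2*3)) = 302*((5 - 1/15 + 15) + 3*(1 + 6)) = 302*(299/15 + 3*7) = 302*(299/15 + 21) = 302*(614/15) = 185428/15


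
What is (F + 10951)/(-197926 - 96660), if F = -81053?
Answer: 35051/147293 ≈ 0.23797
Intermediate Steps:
(F + 10951)/(-197926 - 96660) = (-81053 + 10951)/(-197926 - 96660) = -70102/(-294586) = -70102*(-1/294586) = 35051/147293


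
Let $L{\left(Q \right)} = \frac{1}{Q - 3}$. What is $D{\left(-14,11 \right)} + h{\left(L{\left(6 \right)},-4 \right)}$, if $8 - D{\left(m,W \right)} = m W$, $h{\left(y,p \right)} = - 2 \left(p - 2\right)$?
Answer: $174$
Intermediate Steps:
$L{\left(Q \right)} = \frac{1}{-3 + Q}$
$h{\left(y,p \right)} = 4 - 2 p$ ($h{\left(y,p \right)} = - 2 \left(-2 + p\right) = 4 - 2 p$)
$D{\left(m,W \right)} = 8 - W m$ ($D{\left(m,W \right)} = 8 - m W = 8 - W m$)
$D{\left(-14,11 \right)} + h{\left(L{\left(6 \right)},-4 \right)} = \left(8 - 11 \left(-14\right)\right) + \left(4 - -8\right) = \left(8 + 154\right) + \left(4 + 8\right) = 162 + 12 = 174$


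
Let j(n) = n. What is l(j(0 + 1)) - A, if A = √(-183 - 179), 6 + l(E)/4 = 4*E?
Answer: -8 - I*√362 ≈ -8.0 - 19.026*I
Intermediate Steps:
l(E) = -24 + 16*E (l(E) = -24 + 4*(4*E) = -24 + 16*E)
A = I*√362 (A = √(-362) = I*√362 ≈ 19.026*I)
l(j(0 + 1)) - A = (-24 + 16*(0 + 1)) - I*√362 = (-24 + 16*1) - I*√362 = (-24 + 16) - I*√362 = -8 - I*√362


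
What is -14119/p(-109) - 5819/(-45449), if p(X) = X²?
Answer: -572558892/539979569 ≈ -1.0603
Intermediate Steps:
-14119/p(-109) - 5819/(-45449) = -14119/((-109)²) - 5819/(-45449) = -14119/11881 - 5819*(-1/45449) = -14119*1/11881 + 5819/45449 = -14119/11881 + 5819/45449 = -572558892/539979569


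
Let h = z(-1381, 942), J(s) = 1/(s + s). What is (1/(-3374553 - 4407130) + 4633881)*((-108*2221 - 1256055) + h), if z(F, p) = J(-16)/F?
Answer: -1191904097077202088454115/171944067568 ≈ -6.9319e+12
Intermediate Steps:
J(s) = 1/(2*s)
z(F, p) = -1/(32*F) (z(F, p) = ((1/2)/(-16))/F = ((1/2)*(-1/16))/F = -1/(32*F))
h = 1/44192 (h = -1/32/(-1381) = -1/32*(-1/1381) = 1/44192 ≈ 2.2629e-5)
(1/(-3374553 - 4407130) + 4633881)*((-108*2221 - 1256055) + h) = (1/(-3374553 - 4407130) + 4633881)*((-108*2221 - 1256055) + 1/44192) = (1/(-7781683) + 4633881)*((-239868 - 1256055) + 1/44192) = (-1/7781683 + 4633881)*(-1495923 + 1/44192) = (36059393001722/7781683)*(-66107829215/44192) = -1191904097077202088454115/171944067568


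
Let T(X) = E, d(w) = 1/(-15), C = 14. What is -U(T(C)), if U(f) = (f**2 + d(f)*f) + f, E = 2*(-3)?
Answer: -152/5 ≈ -30.400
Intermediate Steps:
d(w) = -1/15
E = -6
T(X) = -6
U(f) = f**2 + 14*f/15 (U(f) = (f**2 - f/15) + f = f**2 + 14*f/15)
-U(T(C)) = -(-6)*(14 + 15*(-6))/15 = -(-6)*(14 - 90)/15 = -(-6)*(-76)/15 = -1*152/5 = -152/5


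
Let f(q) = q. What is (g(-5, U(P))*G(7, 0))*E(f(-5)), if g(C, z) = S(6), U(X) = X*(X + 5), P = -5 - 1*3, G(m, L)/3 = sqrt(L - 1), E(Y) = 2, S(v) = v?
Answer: 36*I ≈ 36.0*I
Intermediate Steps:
G(m, L) = 3*sqrt(-1 + L) (G(m, L) = 3*sqrt(L - 1) = 3*sqrt(-1 + L))
P = -8 (P = -5 - 3 = -8)
U(X) = X*(5 + X)
g(C, z) = 6
(g(-5, U(P))*G(7, 0))*E(f(-5)) = (6*(3*sqrt(-1 + 0)))*2 = (6*(3*sqrt(-1)))*2 = (6*(3*I))*2 = (18*I)*2 = 36*I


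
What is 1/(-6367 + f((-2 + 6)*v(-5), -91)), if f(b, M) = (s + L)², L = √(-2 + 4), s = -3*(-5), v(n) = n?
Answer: -307/1884890 - 3*√2/3769780 ≈ -0.00016400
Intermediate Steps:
s = 15
L = √2 ≈ 1.4142
f(b, M) = (15 + √2)²
1/(-6367 + f((-2 + 6)*v(-5), -91)) = 1/(-6367 + (15 + √2)²)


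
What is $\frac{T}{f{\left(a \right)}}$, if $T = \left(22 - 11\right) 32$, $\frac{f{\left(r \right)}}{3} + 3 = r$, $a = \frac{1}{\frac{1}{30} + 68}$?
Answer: $- \frac{718432}{18279} \approx -39.304$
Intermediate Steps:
$a = \frac{30}{2041}$ ($a = \frac{1}{\frac{1}{30} + 68} = \frac{1}{\frac{2041}{30}} = \frac{30}{2041} \approx 0.014699$)
$f{\left(r \right)} = -9 + 3 r$
$T = 352$ ($T = 11 \cdot 32 = 352$)
$\frac{T}{f{\left(a \right)}} = \frac{352}{-9 + 3 \cdot \frac{30}{2041}} = \frac{352}{-9 + \frac{90}{2041}} = \frac{352}{- \frac{18279}{2041}} = 352 \left(- \frac{2041}{18279}\right) = - \frac{718432}{18279}$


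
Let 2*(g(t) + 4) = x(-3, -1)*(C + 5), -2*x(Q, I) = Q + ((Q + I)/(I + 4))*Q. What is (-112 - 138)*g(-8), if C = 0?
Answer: 2625/2 ≈ 1312.5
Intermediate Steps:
x(Q, I) = -Q/2 - Q*(I + Q)/(2*(4 + I)) (x(Q, I) = -(Q + ((Q + I)/(I + 4))*Q)/2 = -(Q + ((I + Q)/(4 + I))*Q)/2 = -(Q + Q*(I + Q)/(4 + I))/2 = -Q/2 - Q*(I + Q)/(2*(4 + I)))
g(t) = -21/4 (g(t) = -4 + ((-1*(-3)*(4 - 3 + 2*(-1))/(8 + 2*(-1)))*(0 + 5))/2 = -4 + (-1*(-3)*(4 - 3 - 2)/(8 - 2)*5)/2 = -4 + (-1*(-3)*(-1)/6*5)/2 = -4 + (-1*(-3)*⅙*(-1)*5)/2 = -4 + (-½*5)/2 = -4 + (½)*(-5/2) = -4 - 5/4 = -21/4)
(-112 - 138)*g(-8) = (-112 - 138)*(-21/4) = -250*(-21/4) = 2625/2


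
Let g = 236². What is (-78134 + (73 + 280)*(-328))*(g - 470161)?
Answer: 80372223870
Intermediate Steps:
g = 55696
(-78134 + (73 + 280)*(-328))*(g - 470161) = (-78134 + (73 + 280)*(-328))*(55696 - 470161) = (-78134 + 353*(-328))*(-414465) = (-78134 - 115784)*(-414465) = -193918*(-414465) = 80372223870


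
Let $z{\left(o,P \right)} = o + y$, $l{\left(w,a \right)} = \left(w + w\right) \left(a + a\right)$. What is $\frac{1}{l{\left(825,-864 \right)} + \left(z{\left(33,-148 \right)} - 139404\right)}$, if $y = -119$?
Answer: $- \frac{1}{2990690} \approx -3.3437 \cdot 10^{-7}$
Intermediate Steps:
$l{\left(w,a \right)} = 4 a w$ ($l{\left(w,a \right)} = 2 w 2 a = 4 a w$)
$z{\left(o,P \right)} = -119 + o$ ($z{\left(o,P \right)} = o - 119 = -119 + o$)
$\frac{1}{l{\left(825,-864 \right)} + \left(z{\left(33,-148 \right)} - 139404\right)} = \frac{1}{4 \left(-864\right) 825 + \left(\left(-119 + 33\right) - 139404\right)} = \frac{1}{-2851200 - 139490} = \frac{1}{-2990690} = - \frac{1}{2990690}$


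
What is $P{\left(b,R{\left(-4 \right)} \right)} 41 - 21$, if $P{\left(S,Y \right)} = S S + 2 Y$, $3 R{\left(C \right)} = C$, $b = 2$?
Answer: $\frac{101}{3} \approx 33.667$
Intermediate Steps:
$R{\left(C \right)} = \frac{C}{3}$
$P{\left(S,Y \right)} = S^{2} + 2 Y$
$P{\left(b,R{\left(-4 \right)} \right)} 41 - 21 = \left(2^{2} + 2 \cdot \frac{1}{3} \left(-4\right)\right) 41 - 21 = \left(4 + 2 \left(- \frac{4}{3}\right)\right) 41 - 21 = \left(4 - \frac{8}{3}\right) 41 - 21 = \frac{4}{3} \cdot 41 - 21 = \frac{164}{3} - 21 = \frac{101}{3}$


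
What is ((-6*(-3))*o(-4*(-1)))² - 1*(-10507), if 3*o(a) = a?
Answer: 11083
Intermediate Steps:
o(a) = a/3
((-6*(-3))*o(-4*(-1)))² - 1*(-10507) = ((-6*(-3))*((-4*(-1))/3))² - 1*(-10507) = (18*((⅓)*4))² + 10507 = (18*(4/3))² + 10507 = 24² + 10507 = 576 + 10507 = 11083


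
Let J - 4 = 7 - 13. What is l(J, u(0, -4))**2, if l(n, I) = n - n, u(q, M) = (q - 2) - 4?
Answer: 0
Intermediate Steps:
u(q, M) = -6 + q (u(q, M) = (-2 + q) - 4 = -6 + q)
J = -2 (J = 4 + (7 - 13) = 4 - 6 = -2)
l(n, I) = 0
l(J, u(0, -4))**2 = 0**2 = 0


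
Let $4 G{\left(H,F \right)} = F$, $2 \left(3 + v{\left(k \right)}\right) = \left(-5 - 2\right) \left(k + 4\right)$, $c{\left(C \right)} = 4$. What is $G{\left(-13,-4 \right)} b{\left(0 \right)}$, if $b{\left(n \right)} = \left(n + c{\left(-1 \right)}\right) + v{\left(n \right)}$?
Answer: $13$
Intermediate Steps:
$v{\left(k \right)} = -17 - \frac{7 k}{2}$ ($v{\left(k \right)} = -3 + \frac{\left(-5 - 2\right) \left(k + 4\right)}{2} = -3 + \frac{\left(-7\right) \left(4 + k\right)}{2} = -3 + \frac{-28 - 7 k}{2} = -3 - \left(14 + \frac{7 k}{2}\right) = -17 - \frac{7 k}{2}$)
$b{\left(n \right)} = -13 - \frac{5 n}{2}$ ($b{\left(n \right)} = \left(n + 4\right) - \left(17 + \frac{7 n}{2}\right) = \left(4 + n\right) - \left(17 + \frac{7 n}{2}\right) = -13 - \frac{5 n}{2}$)
$G{\left(H,F \right)} = \frac{F}{4}$
$G{\left(-13,-4 \right)} b{\left(0 \right)} = \frac{1}{4} \left(-4\right) \left(-13 - 0\right) = - (-13 + 0) = \left(-1\right) \left(-13\right) = 13$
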